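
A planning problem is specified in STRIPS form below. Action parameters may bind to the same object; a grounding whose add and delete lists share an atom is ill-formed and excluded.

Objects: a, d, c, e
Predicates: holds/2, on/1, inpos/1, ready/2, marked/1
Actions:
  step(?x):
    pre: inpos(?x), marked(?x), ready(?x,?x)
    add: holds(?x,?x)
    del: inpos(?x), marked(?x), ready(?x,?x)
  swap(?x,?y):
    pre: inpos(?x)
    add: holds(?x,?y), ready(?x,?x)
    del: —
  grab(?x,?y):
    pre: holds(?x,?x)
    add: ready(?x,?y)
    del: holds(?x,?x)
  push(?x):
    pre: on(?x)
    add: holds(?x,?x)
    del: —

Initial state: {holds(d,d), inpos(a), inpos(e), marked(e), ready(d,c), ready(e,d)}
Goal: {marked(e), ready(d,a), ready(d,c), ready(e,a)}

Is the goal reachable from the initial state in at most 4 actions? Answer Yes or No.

1. swap(e,e)  →  {holds(d,d), holds(e,e), inpos(a), inpos(e), marked(e), ready(d,c), ready(e,d), ready(e,e)}
2. grab(d,a)  →  {holds(e,e), inpos(a), inpos(e), marked(e), ready(d,a), ready(d,c), ready(e,d), ready(e,e)}
3. grab(e,a)  →  {inpos(a), inpos(e), marked(e), ready(d,a), ready(d,c), ready(e,a), ready(e,d), ready(e,e)}
optimal plan length = 3; 3 ≤ 4

Yes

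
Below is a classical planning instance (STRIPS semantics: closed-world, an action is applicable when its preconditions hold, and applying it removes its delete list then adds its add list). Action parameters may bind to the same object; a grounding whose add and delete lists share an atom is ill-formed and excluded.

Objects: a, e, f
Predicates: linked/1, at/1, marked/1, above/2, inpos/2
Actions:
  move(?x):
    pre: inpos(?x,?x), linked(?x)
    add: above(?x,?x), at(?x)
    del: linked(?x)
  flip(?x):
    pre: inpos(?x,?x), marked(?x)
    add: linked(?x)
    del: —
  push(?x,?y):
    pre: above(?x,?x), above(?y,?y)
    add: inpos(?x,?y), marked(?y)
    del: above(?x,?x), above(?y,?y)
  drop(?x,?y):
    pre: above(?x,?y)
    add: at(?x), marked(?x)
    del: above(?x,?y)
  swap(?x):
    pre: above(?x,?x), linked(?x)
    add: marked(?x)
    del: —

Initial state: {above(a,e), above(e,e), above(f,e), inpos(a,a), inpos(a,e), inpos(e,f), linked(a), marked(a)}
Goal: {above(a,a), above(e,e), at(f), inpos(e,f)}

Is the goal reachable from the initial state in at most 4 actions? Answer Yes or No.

Yes

1. move(a)  →  {above(a,a), above(a,e), above(e,e), above(f,e), at(a), inpos(a,a), inpos(a,e), inpos(e,f), marked(a)}
2. drop(f,e)  →  {above(a,a), above(a,e), above(e,e), at(a), at(f), inpos(a,a), inpos(a,e), inpos(e,f), marked(a), marked(f)}
optimal plan length = 2; 2 ≤ 4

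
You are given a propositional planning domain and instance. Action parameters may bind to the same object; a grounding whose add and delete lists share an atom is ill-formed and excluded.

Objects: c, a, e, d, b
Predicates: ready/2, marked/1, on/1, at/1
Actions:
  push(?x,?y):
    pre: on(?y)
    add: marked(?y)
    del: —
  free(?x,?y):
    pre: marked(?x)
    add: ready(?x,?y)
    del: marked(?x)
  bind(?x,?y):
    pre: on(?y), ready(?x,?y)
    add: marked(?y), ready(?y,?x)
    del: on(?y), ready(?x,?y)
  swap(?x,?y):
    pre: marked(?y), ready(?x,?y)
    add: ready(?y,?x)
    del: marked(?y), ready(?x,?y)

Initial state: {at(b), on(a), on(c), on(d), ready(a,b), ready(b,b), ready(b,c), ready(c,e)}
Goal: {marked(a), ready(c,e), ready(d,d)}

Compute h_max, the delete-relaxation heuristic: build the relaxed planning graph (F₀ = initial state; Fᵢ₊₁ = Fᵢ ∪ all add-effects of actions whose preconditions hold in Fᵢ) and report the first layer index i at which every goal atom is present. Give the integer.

F0 = init (8 atoms)
F1 = F0 ∪ {marked(a), marked(c), marked(d), ready(c,b)}  (12 atoms)
F2 = F1 ∪ {ready(a,a), ready(a,c), ready(a,d), ready(a,e), ready(c,a), ready(c,c), ready(c,d), ready(d,a), ready(d,b), ready(d,c), ready(d,d), ready(d,e)}  (24 atoms)
goal ⊆ F2  ⇒  h_max = 2

2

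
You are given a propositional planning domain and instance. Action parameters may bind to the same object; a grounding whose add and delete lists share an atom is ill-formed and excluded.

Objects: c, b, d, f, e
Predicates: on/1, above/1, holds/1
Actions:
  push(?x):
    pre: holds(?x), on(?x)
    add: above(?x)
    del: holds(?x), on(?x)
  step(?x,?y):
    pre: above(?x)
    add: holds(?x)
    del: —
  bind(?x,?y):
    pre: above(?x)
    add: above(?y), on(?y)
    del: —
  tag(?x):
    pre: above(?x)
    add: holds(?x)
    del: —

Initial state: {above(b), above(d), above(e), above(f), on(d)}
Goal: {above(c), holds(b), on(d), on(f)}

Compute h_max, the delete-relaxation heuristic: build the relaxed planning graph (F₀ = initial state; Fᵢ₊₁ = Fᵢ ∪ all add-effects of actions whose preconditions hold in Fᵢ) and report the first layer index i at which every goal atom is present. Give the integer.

1

F0 = init (5 atoms)
F1 = F0 ∪ {above(c), holds(b), holds(d), holds(e), holds(f), on(b), on(c), on(e), on(f)}  (14 atoms)
goal ⊆ F1  ⇒  h_max = 1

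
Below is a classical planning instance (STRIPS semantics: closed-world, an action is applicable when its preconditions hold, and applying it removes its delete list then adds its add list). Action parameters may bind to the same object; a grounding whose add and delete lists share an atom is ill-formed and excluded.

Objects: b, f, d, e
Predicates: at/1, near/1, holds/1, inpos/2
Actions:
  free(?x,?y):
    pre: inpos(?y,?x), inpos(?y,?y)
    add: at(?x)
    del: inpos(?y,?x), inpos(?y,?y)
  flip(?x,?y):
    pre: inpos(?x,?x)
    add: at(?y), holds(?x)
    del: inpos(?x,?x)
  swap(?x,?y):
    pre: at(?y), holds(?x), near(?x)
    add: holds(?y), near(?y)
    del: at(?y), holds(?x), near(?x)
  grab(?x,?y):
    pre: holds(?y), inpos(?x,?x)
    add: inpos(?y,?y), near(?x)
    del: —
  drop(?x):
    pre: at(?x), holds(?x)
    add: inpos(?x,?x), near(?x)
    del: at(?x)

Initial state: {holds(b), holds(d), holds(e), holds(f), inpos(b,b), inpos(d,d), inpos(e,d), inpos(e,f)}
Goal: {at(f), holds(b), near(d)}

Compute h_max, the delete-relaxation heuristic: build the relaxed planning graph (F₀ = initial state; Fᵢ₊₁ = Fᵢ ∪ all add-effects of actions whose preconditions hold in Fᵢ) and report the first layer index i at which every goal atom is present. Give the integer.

1

F0 = init (8 atoms)
F1 = F0 ∪ {at(b), at(d), at(e), at(f), inpos(e,e), inpos(f,f), near(b), near(d)}  (16 atoms)
goal ⊆ F1  ⇒  h_max = 1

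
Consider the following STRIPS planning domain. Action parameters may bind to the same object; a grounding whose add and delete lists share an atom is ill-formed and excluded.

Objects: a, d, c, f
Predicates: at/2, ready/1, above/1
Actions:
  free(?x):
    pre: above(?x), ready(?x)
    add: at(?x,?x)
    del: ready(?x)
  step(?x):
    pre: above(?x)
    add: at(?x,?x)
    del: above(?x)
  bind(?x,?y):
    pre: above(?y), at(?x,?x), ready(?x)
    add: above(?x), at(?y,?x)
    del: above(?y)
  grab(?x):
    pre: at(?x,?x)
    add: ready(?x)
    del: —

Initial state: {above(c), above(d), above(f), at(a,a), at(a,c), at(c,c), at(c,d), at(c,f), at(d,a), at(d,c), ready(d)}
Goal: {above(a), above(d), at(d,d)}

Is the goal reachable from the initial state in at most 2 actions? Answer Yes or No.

No

1. free(d)  →  {above(c), above(d), above(f), at(a,a), at(a,c), at(c,c), at(c,d), at(c,f), at(d,a), at(d,c), at(d,d)}
2. grab(a)  →  {above(c), above(d), above(f), at(a,a), at(a,c), at(c,c), at(c,d), at(c,f), at(d,a), at(d,c), at(d,d), ready(a)}
3. bind(a,c)  →  {above(a), above(d), above(f), at(a,a), at(a,c), at(c,a), at(c,c), at(c,d), at(c,f), at(d,a), at(d,c), at(d,d), ready(a)}
optimal plan length = 3; 3 > 2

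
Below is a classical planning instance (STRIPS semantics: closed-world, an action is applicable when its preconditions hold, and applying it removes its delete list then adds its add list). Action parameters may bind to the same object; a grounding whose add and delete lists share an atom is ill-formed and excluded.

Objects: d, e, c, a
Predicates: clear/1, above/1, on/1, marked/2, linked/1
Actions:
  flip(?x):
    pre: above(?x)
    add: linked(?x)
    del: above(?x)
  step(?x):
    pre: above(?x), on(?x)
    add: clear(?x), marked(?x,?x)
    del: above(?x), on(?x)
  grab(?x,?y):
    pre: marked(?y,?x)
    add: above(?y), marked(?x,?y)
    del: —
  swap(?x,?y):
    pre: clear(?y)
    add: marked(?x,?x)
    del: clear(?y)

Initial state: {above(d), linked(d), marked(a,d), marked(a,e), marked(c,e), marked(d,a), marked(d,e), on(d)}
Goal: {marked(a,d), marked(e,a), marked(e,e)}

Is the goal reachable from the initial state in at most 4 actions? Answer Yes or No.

1. step(d)  →  {clear(d), linked(d), marked(a,d), marked(a,e), marked(c,e), marked(d,a), marked(d,d), marked(d,e)}
2. grab(e,a)  →  {above(a), clear(d), linked(d), marked(a,d), marked(a,e), marked(c,e), marked(d,a), marked(d,d), marked(d,e), marked(e,a)}
3. swap(e,d)  →  {above(a), linked(d), marked(a,d), marked(a,e), marked(c,e), marked(d,a), marked(d,d), marked(d,e), marked(e,a), marked(e,e)}
optimal plan length = 3; 3 ≤ 4

Yes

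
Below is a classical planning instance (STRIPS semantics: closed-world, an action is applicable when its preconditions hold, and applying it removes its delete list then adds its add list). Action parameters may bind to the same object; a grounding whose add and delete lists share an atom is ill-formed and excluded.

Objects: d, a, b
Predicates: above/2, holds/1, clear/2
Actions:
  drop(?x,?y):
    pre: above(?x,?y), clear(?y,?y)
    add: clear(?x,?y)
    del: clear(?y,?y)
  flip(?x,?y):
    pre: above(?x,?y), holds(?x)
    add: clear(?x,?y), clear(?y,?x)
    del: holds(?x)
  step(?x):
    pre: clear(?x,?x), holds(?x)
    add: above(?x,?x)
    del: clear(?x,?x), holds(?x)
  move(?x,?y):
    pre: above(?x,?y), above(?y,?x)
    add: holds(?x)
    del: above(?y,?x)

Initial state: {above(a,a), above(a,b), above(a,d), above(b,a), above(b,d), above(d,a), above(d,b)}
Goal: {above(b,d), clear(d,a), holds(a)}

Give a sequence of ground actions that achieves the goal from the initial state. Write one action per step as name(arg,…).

1. move(d,a)  →  {above(a,a), above(a,b), above(b,a), above(b,d), above(d,a), above(d,b), holds(d)}
2. flip(d,a)  →  {above(a,a), above(a,b), above(b,a), above(b,d), above(d,a), above(d,b), clear(a,d), clear(d,a)}
3. move(a,a)  →  {above(a,b), above(b,a), above(b,d), above(d,a), above(d,b), clear(a,d), clear(d,a), holds(a)}

move(d,a); flip(d,a); move(a,a)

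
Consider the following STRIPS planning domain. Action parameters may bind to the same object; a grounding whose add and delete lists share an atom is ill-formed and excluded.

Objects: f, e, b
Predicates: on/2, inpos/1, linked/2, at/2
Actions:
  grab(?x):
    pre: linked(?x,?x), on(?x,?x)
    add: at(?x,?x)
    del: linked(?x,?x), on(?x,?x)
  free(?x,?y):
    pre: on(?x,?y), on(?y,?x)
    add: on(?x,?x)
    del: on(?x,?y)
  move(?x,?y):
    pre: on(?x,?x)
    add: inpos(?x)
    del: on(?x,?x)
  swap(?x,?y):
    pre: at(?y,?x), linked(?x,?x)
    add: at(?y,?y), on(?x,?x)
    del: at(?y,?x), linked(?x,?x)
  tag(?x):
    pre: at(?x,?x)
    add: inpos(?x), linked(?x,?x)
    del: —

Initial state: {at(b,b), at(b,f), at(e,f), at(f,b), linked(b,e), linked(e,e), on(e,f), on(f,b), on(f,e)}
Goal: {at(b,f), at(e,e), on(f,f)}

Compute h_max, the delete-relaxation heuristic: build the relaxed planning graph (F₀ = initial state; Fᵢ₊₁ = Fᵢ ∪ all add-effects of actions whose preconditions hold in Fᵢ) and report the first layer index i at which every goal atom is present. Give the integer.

2

F0 = init (9 atoms)
F1 = F0 ∪ {inpos(b), linked(b,b), on(e,e), on(f,f)}  (13 atoms)
F2 = F1 ∪ {at(e,e), at(f,f), inpos(e), inpos(f), on(b,b)}  (18 atoms)
goal ⊆ F2  ⇒  h_max = 2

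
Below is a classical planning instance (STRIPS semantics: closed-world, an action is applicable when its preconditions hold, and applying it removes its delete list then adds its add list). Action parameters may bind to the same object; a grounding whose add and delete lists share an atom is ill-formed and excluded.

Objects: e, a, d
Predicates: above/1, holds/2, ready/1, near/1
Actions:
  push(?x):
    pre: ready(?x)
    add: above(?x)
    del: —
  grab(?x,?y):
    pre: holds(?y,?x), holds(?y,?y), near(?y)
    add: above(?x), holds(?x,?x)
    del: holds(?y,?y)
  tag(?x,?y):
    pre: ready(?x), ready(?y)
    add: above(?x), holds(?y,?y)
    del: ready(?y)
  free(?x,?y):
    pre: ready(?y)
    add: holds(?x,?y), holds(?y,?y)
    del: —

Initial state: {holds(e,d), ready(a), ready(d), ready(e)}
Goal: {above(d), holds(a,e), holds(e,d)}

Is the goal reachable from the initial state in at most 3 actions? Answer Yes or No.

1. push(d)  →  {above(d), holds(e,d), ready(a), ready(d), ready(e)}
2. free(a,e)  →  {above(d), holds(a,e), holds(e,d), holds(e,e), ready(a), ready(d), ready(e)}
optimal plan length = 2; 2 ≤ 3

Yes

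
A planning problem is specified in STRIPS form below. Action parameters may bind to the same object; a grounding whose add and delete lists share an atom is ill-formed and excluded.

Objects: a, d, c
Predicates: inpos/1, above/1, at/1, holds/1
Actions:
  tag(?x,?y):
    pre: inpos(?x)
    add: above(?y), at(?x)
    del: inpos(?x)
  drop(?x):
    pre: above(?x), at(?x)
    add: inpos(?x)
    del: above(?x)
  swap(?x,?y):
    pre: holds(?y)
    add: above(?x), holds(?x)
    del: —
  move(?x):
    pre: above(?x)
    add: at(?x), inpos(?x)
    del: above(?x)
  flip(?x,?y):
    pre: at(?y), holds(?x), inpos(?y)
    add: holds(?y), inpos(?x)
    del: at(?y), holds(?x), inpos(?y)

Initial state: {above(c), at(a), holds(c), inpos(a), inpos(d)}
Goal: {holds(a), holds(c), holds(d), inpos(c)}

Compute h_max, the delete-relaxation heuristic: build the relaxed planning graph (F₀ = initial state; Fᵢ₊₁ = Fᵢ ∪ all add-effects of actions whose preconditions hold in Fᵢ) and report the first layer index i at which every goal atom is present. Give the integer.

1

F0 = init (5 atoms)
F1 = F0 ∪ {above(a), above(d), at(c), at(d), holds(a), holds(d), inpos(c)}  (12 atoms)
goal ⊆ F1  ⇒  h_max = 1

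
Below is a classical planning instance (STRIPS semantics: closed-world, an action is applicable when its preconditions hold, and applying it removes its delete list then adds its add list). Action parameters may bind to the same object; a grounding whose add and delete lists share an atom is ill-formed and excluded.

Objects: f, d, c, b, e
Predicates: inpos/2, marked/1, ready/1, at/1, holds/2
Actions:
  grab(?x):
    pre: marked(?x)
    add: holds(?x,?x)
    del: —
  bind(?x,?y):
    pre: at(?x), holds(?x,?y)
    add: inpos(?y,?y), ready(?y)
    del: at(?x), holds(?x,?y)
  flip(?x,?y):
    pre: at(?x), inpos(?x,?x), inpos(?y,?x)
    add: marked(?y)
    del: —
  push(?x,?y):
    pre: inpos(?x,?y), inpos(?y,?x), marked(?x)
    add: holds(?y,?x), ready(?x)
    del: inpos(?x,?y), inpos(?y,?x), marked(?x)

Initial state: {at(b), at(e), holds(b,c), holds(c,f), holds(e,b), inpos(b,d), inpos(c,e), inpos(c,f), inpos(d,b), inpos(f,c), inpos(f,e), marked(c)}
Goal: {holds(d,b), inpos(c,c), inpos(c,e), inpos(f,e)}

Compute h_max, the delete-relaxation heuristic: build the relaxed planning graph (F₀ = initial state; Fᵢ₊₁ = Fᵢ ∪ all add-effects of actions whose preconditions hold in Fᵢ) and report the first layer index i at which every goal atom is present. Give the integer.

3

F0 = init (12 atoms)
F1 = F0 ∪ {holds(c,c), holds(f,c), inpos(b,b), inpos(c,c), ready(b), ready(c)}  (18 atoms)
F2 = F1 ∪ {marked(b), marked(d)}  (20 atoms)
F3 = F2 ∪ {holds(b,b), holds(b,d), holds(d,b), holds(d,d), ready(d)}  (25 atoms)
goal ⊆ F3  ⇒  h_max = 3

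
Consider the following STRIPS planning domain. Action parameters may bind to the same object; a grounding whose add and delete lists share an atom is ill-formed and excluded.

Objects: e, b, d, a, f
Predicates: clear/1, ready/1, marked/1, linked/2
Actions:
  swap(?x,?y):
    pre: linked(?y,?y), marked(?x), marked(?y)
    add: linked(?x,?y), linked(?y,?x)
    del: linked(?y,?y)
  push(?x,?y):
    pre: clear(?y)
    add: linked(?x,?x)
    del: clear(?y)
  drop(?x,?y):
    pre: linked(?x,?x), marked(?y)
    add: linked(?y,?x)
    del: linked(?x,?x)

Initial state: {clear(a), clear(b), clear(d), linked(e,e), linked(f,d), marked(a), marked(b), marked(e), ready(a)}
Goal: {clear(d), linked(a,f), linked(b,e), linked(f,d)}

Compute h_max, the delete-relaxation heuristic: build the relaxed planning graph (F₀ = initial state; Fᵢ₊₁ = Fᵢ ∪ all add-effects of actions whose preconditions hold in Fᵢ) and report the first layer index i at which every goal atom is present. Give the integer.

2

F0 = init (9 atoms)
F1 = F0 ∪ {linked(a,a), linked(a,e), linked(b,b), linked(b,e), linked(d,d), linked(e,a), linked(e,b), linked(f,f)}  (17 atoms)
F2 = F1 ∪ {linked(a,b), linked(a,d), linked(a,f), linked(b,a), linked(b,d), linked(b,f), linked(e,d), linked(e,f)}  (25 atoms)
goal ⊆ F2  ⇒  h_max = 2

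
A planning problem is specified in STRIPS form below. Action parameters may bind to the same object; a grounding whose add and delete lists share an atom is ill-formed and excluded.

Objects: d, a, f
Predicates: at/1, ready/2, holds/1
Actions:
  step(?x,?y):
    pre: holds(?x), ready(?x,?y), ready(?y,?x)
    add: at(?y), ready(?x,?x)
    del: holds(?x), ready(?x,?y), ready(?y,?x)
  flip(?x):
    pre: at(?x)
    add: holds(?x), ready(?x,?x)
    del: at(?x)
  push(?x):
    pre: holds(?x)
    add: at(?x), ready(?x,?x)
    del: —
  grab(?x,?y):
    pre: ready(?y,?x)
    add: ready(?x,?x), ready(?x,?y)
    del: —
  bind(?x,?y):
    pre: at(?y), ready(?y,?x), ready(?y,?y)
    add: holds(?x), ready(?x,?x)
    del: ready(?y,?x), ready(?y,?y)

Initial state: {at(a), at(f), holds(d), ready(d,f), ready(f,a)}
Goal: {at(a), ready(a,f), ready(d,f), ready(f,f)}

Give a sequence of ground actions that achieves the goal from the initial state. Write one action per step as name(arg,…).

1. flip(f)  →  {at(a), holds(d), holds(f), ready(d,f), ready(f,a), ready(f,f)}
2. grab(a,f)  →  {at(a), holds(d), holds(f), ready(a,a), ready(a,f), ready(d,f), ready(f,a), ready(f,f)}

flip(f); grab(a,f)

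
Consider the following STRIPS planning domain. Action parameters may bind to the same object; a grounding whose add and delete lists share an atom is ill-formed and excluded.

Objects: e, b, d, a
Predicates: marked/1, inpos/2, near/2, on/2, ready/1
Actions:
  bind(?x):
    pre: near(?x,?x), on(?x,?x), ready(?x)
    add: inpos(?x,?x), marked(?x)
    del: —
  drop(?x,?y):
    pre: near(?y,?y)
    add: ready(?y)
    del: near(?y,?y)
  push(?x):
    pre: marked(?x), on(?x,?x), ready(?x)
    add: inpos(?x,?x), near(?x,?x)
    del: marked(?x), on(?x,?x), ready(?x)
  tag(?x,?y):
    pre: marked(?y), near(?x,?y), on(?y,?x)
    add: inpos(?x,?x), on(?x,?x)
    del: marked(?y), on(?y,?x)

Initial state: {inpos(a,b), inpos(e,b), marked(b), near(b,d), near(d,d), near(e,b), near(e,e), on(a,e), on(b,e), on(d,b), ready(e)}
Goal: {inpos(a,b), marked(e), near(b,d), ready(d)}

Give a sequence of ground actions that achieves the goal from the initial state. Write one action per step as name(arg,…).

1. drop(e,d)  →  {inpos(a,b), inpos(e,b), marked(b), near(b,d), near(e,b), near(e,e), on(a,e), on(b,e), on(d,b), ready(d), ready(e)}
2. tag(e,b)  →  {inpos(a,b), inpos(e,b), inpos(e,e), near(b,d), near(e,b), near(e,e), on(a,e), on(d,b), on(e,e), ready(d), ready(e)}
3. bind(e)  →  {inpos(a,b), inpos(e,b), inpos(e,e), marked(e), near(b,d), near(e,b), near(e,e), on(a,e), on(d,b), on(e,e), ready(d), ready(e)}

drop(e,d); tag(e,b); bind(e)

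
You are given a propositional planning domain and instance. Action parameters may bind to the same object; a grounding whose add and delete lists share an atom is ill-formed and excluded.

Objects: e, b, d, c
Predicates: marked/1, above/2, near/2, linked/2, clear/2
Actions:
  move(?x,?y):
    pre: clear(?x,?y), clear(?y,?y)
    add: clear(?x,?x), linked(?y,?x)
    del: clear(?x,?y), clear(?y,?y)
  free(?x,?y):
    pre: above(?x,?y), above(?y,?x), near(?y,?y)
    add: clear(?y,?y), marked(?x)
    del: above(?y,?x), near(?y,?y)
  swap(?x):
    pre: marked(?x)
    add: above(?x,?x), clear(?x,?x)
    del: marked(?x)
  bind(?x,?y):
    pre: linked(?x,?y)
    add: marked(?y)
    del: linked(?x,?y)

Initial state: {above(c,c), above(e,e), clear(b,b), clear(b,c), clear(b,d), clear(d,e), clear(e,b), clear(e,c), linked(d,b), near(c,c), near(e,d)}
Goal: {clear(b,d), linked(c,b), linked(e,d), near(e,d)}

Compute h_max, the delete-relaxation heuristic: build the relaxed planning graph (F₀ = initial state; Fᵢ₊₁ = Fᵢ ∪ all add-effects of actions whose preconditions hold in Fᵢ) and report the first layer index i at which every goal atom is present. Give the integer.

F0 = init (11 atoms)
F1 = F0 ∪ {clear(c,c), clear(e,e), linked(b,e), marked(b), marked(c)}  (16 atoms)
F2 = F1 ∪ {above(b,b), clear(d,d), linked(c,b), linked(c,e), linked(e,d), marked(e)}  (22 atoms)
goal ⊆ F2  ⇒  h_max = 2

2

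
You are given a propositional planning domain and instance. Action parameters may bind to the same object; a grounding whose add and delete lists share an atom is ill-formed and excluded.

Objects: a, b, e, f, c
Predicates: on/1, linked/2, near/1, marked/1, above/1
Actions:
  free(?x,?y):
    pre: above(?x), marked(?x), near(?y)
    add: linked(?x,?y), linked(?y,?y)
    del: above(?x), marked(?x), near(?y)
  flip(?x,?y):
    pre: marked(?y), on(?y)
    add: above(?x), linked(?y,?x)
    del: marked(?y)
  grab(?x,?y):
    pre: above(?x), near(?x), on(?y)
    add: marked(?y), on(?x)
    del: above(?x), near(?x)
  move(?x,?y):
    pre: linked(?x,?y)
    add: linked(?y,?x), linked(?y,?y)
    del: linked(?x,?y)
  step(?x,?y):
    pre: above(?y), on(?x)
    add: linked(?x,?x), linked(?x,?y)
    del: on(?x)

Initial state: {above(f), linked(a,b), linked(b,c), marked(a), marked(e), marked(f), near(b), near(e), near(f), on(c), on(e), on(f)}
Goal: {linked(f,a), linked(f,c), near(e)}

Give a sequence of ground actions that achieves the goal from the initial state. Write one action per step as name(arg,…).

flip(a,e); flip(c,f); step(f,a)

1. flip(a,e)  →  {above(a), above(f), linked(a,b), linked(b,c), linked(e,a), marked(a), marked(f), near(b), near(e), near(f), on(c), on(e), on(f)}
2. flip(c,f)  →  {above(a), above(c), above(f), linked(a,b), linked(b,c), linked(e,a), linked(f,c), marked(a), near(b), near(e), near(f), on(c), on(e), on(f)}
3. step(f,a)  →  {above(a), above(c), above(f), linked(a,b), linked(b,c), linked(e,a), linked(f,a), linked(f,c), linked(f,f), marked(a), near(b), near(e), near(f), on(c), on(e)}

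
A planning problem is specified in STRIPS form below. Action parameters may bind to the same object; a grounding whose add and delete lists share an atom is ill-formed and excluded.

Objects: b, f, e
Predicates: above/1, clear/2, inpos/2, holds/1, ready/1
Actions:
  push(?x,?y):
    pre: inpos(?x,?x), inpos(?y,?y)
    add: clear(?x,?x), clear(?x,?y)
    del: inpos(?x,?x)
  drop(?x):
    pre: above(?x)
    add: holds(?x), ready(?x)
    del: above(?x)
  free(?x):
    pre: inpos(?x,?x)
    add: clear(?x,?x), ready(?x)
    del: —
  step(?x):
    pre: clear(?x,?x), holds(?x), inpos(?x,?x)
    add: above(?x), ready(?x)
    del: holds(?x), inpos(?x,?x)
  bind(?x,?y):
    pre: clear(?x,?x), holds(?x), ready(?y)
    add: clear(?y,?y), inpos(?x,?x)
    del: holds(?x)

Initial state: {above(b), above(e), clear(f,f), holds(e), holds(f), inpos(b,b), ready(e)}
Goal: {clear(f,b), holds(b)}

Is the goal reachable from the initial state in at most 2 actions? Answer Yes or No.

No

1. drop(b)  →  {above(e), clear(f,f), holds(b), holds(e), holds(f), inpos(b,b), ready(b), ready(e)}
2. bind(f,b)  →  {above(e), clear(b,b), clear(f,f), holds(b), holds(e), inpos(b,b), inpos(f,f), ready(b), ready(e)}
3. push(f,b)  →  {above(e), clear(b,b), clear(f,b), clear(f,f), holds(b), holds(e), inpos(b,b), ready(b), ready(e)}
optimal plan length = 3; 3 > 2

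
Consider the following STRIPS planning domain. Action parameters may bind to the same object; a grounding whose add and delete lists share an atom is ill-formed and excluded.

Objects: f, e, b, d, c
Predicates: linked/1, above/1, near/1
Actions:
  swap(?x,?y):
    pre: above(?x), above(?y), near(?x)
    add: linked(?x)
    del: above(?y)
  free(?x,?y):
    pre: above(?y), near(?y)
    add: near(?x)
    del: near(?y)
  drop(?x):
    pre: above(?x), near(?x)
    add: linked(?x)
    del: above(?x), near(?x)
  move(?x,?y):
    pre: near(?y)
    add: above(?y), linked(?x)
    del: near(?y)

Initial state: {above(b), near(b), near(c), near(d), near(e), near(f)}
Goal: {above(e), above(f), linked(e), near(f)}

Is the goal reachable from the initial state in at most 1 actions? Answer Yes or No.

No

1. move(f,f)  →  {above(b), above(f), linked(f), near(b), near(c), near(d), near(e)}
2. free(f,b)  →  {above(b), above(f), linked(f), near(c), near(d), near(e), near(f)}
3. move(e,e)  →  {above(b), above(e), above(f), linked(e), linked(f), near(c), near(d), near(f)}
optimal plan length = 3; 3 > 1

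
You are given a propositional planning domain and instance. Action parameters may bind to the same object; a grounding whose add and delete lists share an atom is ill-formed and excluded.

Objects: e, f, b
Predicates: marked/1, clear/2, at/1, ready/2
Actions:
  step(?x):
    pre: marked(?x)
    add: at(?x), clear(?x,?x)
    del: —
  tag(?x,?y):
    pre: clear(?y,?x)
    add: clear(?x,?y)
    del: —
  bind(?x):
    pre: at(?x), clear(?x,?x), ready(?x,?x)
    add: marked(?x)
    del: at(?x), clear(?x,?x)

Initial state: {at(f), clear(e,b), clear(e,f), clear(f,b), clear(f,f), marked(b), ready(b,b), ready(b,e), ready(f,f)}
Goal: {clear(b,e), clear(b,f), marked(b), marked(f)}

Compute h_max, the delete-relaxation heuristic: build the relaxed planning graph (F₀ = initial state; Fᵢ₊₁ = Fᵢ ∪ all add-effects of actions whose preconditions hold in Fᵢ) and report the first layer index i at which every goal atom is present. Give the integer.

1

F0 = init (9 atoms)
F1 = F0 ∪ {at(b), clear(b,b), clear(b,e), clear(b,f), clear(f,e), marked(f)}  (15 atoms)
goal ⊆ F1  ⇒  h_max = 1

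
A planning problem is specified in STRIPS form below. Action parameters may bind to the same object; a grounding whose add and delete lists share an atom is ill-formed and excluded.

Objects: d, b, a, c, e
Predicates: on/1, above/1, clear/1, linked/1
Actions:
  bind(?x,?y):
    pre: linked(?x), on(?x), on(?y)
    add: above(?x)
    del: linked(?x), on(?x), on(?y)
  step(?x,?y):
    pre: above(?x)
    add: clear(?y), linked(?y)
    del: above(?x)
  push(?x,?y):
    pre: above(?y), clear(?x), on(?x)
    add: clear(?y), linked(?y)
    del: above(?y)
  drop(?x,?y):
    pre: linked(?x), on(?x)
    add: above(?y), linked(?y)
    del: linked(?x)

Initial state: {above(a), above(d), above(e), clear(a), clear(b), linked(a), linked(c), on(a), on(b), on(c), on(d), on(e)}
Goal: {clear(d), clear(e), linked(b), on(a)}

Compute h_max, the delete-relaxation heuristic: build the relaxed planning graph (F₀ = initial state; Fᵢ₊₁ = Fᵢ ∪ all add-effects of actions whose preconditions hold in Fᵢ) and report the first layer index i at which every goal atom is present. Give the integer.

F0 = init (12 atoms)
F1 = F0 ∪ {above(b), above(c), clear(c), clear(d), clear(e), linked(b), linked(d), linked(e)}  (20 atoms)
goal ⊆ F1  ⇒  h_max = 1

1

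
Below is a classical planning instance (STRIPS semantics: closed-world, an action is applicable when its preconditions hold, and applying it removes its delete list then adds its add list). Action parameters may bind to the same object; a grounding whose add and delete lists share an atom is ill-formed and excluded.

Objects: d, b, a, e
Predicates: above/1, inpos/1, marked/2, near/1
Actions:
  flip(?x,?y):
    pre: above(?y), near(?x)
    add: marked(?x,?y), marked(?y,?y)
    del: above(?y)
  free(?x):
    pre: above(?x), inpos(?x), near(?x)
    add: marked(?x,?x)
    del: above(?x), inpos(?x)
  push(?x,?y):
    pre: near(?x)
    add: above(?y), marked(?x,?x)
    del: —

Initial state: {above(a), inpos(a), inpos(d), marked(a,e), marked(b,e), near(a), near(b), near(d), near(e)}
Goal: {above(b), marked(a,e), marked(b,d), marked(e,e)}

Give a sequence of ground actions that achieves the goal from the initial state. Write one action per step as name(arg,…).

1. push(d,d)  →  {above(a), above(d), inpos(a), inpos(d), marked(a,e), marked(b,e), marked(d,d), near(a), near(b), near(d), near(e)}
2. flip(b,d)  →  {above(a), inpos(a), inpos(d), marked(a,e), marked(b,d), marked(b,e), marked(d,d), near(a), near(b), near(d), near(e)}
3. push(e,b)  →  {above(a), above(b), inpos(a), inpos(d), marked(a,e), marked(b,d), marked(b,e), marked(d,d), marked(e,e), near(a), near(b), near(d), near(e)}

push(d,d); flip(b,d); push(e,b)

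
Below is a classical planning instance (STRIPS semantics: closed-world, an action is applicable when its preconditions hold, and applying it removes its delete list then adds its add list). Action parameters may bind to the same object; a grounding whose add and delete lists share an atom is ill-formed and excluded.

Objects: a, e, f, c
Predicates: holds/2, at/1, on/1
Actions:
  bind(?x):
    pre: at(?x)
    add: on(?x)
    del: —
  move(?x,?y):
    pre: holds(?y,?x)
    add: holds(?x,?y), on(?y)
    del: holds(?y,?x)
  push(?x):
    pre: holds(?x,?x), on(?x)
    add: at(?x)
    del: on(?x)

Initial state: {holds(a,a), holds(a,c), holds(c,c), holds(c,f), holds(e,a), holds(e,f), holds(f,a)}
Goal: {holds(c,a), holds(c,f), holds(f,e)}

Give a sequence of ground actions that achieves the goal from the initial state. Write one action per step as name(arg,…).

move(f,e); move(c,a)

1. move(f,e)  →  {holds(a,a), holds(a,c), holds(c,c), holds(c,f), holds(e,a), holds(f,a), holds(f,e), on(e)}
2. move(c,a)  →  {holds(a,a), holds(c,a), holds(c,c), holds(c,f), holds(e,a), holds(f,a), holds(f,e), on(a), on(e)}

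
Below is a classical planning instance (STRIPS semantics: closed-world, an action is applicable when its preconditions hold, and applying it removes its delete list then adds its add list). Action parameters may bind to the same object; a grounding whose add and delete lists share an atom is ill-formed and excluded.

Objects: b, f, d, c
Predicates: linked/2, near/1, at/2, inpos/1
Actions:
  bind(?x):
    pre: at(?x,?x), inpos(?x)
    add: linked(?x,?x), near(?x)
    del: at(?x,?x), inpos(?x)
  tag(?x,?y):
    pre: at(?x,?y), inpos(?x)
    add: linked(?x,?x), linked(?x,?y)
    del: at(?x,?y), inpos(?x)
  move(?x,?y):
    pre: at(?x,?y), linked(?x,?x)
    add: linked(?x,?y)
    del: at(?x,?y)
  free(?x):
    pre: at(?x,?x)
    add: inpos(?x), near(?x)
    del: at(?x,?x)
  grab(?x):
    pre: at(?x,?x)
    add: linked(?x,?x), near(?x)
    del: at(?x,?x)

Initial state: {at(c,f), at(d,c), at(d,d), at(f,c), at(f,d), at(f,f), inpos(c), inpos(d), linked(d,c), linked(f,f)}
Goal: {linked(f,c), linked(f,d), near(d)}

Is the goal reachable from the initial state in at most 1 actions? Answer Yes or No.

1. bind(d)  →  {at(c,f), at(d,c), at(f,c), at(f,d), at(f,f), inpos(c), linked(d,c), linked(d,d), linked(f,f), near(d)}
2. move(f,d)  →  {at(c,f), at(d,c), at(f,c), at(f,f), inpos(c), linked(d,c), linked(d,d), linked(f,d), linked(f,f), near(d)}
3. move(f,c)  →  {at(c,f), at(d,c), at(f,f), inpos(c), linked(d,c), linked(d,d), linked(f,c), linked(f,d), linked(f,f), near(d)}
optimal plan length = 3; 3 > 1

No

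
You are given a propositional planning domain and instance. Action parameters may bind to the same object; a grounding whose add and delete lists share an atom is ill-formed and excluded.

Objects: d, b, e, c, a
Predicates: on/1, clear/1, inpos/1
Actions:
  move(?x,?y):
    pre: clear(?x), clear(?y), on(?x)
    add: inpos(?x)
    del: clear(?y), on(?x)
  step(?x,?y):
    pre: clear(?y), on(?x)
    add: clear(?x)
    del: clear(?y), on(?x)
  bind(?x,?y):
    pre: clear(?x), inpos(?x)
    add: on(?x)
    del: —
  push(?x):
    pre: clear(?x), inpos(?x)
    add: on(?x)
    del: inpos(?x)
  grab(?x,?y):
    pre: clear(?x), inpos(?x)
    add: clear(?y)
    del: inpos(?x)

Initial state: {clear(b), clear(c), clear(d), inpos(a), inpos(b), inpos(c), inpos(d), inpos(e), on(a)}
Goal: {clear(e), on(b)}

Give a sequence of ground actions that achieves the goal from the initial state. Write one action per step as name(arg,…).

1. bind(b,d)  →  {clear(b), clear(c), clear(d), inpos(a), inpos(b), inpos(c), inpos(d), inpos(e), on(a), on(b)}
2. grab(d,e)  →  {clear(b), clear(c), clear(d), clear(e), inpos(a), inpos(b), inpos(c), inpos(e), on(a), on(b)}

bind(b,d); grab(d,e)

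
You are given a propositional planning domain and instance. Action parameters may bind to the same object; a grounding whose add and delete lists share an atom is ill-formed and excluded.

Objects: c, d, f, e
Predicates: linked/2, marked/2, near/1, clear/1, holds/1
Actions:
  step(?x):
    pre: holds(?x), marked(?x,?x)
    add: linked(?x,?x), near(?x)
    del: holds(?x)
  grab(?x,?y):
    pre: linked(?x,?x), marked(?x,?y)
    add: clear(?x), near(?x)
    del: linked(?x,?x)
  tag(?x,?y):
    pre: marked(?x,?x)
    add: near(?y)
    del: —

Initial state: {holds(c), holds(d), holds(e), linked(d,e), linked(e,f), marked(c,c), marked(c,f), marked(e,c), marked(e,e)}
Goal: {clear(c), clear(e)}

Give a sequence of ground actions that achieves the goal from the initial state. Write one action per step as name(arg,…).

1. step(c)  →  {holds(d), holds(e), linked(c,c), linked(d,e), linked(e,f), marked(c,c), marked(c,f), marked(e,c), marked(e,e), near(c)}
2. step(e)  →  {holds(d), linked(c,c), linked(d,e), linked(e,e), linked(e,f), marked(c,c), marked(c,f), marked(e,c), marked(e,e), near(c), near(e)}
3. grab(c,c)  →  {clear(c), holds(d), linked(d,e), linked(e,e), linked(e,f), marked(c,c), marked(c,f), marked(e,c), marked(e,e), near(c), near(e)}
4. grab(e,c)  →  {clear(c), clear(e), holds(d), linked(d,e), linked(e,f), marked(c,c), marked(c,f), marked(e,c), marked(e,e), near(c), near(e)}

step(c); step(e); grab(c,c); grab(e,c)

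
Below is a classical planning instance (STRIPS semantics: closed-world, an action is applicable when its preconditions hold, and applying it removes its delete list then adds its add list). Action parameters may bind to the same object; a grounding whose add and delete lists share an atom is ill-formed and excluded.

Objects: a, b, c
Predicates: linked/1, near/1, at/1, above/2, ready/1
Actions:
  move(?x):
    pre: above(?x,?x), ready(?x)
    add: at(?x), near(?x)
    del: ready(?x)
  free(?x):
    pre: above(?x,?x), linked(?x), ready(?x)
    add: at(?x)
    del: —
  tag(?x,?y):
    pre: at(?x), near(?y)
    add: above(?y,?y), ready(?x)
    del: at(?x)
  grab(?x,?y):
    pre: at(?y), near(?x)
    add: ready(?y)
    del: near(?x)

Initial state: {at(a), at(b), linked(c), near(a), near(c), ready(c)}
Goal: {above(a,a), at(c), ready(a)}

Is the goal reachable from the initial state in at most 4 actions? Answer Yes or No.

1. tag(a,a)  →  {above(a,a), at(b), linked(c), near(a), near(c), ready(a), ready(c)}
2. tag(b,c)  →  {above(a,a), above(c,c), linked(c), near(a), near(c), ready(a), ready(b), ready(c)}
3. move(c)  →  {above(a,a), above(c,c), at(c), linked(c), near(a), near(c), ready(a), ready(b)}
optimal plan length = 3; 3 ≤ 4

Yes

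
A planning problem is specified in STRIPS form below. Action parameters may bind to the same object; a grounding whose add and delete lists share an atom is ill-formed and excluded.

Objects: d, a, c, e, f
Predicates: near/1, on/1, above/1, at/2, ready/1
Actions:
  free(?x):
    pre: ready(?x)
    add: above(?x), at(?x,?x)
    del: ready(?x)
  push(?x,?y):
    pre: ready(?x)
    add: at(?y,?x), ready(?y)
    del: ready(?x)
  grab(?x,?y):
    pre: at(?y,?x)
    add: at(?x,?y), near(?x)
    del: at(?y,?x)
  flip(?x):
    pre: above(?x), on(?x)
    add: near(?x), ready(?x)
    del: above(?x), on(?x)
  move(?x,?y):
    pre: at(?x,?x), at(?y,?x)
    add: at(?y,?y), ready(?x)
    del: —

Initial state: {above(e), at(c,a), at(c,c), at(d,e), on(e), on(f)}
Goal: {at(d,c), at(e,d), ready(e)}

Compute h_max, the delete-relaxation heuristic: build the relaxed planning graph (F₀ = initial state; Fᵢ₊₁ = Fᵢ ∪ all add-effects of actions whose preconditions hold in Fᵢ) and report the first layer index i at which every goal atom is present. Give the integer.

F0 = init (6 atoms)
F1 = F0 ∪ {at(a,c), at(e,d), near(a), near(e), ready(c), ready(e)}  (12 atoms)
F2 = F1 ∪ {above(c), at(a,a), at(a,e), at(c,e), at(d,c), at(e,c), at(e,e), at(f,c), at(f,e), near(c), near(d), ready(a), ready(d), ready(f)}  (26 atoms)
goal ⊆ F2  ⇒  h_max = 2

2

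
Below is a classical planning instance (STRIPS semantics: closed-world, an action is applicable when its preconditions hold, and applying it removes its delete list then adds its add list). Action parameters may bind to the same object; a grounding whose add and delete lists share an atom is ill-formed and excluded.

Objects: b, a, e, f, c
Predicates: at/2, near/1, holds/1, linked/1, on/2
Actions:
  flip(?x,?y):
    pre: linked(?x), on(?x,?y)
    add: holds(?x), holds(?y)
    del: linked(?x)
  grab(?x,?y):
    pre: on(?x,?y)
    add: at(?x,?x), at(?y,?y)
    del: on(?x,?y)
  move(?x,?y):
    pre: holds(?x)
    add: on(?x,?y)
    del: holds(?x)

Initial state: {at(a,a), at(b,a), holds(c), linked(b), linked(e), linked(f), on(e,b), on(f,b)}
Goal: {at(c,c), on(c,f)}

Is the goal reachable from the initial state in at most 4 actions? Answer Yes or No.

Yes

1. flip(e,b)  →  {at(a,a), at(b,a), holds(b), holds(c), holds(e), linked(b), linked(f), on(e,b), on(f,b)}
2. move(b,c)  →  {at(a,a), at(b,a), holds(c), holds(e), linked(b), linked(f), on(b,c), on(e,b), on(f,b)}
3. grab(b,c)  →  {at(a,a), at(b,a), at(b,b), at(c,c), holds(c), holds(e), linked(b), linked(f), on(e,b), on(f,b)}
4. move(c,f)  →  {at(a,a), at(b,a), at(b,b), at(c,c), holds(e), linked(b), linked(f), on(c,f), on(e,b), on(f,b)}
optimal plan length = 4; 4 ≤ 4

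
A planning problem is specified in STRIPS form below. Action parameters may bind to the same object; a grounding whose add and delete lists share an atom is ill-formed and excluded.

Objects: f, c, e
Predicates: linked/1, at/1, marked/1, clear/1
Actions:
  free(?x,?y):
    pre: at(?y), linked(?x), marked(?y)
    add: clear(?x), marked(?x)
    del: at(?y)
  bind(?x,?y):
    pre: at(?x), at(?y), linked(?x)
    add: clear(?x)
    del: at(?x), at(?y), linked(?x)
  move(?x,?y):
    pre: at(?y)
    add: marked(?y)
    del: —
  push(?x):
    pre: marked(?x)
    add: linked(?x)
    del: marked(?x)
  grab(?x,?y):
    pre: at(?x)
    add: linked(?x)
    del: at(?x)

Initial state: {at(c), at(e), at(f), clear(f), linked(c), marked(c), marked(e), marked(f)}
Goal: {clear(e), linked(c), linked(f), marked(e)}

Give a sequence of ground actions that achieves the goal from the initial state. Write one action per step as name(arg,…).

push(f); push(e); free(e,c)

1. push(f)  →  {at(c), at(e), at(f), clear(f), linked(c), linked(f), marked(c), marked(e)}
2. push(e)  →  {at(c), at(e), at(f), clear(f), linked(c), linked(e), linked(f), marked(c)}
3. free(e,c)  →  {at(e), at(f), clear(e), clear(f), linked(c), linked(e), linked(f), marked(c), marked(e)}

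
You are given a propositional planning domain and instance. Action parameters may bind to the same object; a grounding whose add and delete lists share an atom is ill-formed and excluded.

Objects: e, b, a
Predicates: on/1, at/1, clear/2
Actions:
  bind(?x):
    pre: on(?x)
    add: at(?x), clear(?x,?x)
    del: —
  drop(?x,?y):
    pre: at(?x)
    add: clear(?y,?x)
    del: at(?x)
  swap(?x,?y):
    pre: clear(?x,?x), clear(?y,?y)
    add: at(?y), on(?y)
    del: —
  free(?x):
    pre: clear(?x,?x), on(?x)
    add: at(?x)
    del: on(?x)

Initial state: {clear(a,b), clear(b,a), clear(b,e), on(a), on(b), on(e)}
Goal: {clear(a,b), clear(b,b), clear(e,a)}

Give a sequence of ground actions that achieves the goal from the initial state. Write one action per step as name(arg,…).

1. bind(b)  →  {at(b), clear(a,b), clear(b,a), clear(b,b), clear(b,e), on(a), on(b), on(e)}
2. bind(a)  →  {at(a), at(b), clear(a,a), clear(a,b), clear(b,a), clear(b,b), clear(b,e), on(a), on(b), on(e)}
3. drop(a,e)  →  {at(b), clear(a,a), clear(a,b), clear(b,a), clear(b,b), clear(b,e), clear(e,a), on(a), on(b), on(e)}

bind(b); bind(a); drop(a,e)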